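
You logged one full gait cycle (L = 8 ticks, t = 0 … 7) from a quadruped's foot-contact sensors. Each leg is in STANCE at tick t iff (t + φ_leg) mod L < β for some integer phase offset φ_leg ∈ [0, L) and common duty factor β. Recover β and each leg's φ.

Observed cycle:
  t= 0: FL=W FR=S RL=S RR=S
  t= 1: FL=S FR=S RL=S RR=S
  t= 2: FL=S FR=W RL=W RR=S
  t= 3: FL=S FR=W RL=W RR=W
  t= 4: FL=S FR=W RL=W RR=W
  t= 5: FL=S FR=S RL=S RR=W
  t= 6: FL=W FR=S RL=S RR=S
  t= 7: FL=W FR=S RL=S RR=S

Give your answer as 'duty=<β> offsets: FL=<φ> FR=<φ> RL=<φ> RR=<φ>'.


duty=5 offsets: FL=7 FR=3 RL=3 RR=2

duty β = stance ticks per leg = 5
FL: stance ticks = 5; W→S at t=1 → φ=7
FR: stance ticks = 5; W→S at t=5 → φ=3
RL: stance ticks = 5; W→S at t=5 → φ=3
RR: stance ticks = 5; W→S at t=6 → φ=2


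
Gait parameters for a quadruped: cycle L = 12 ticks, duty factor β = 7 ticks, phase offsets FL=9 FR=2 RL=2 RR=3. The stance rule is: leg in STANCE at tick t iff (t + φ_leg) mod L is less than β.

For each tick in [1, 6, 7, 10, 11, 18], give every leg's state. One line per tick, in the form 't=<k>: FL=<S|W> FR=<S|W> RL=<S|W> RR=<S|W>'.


t=1: FL=W FR=S RL=S RR=S
t=6: FL=S FR=W RL=W RR=W
t=7: FL=S FR=W RL=W RR=W
t=10: FL=W FR=S RL=S RR=S
t=11: FL=W FR=S RL=S RR=S
t=18: FL=S FR=W RL=W RR=W

t=1: phase=(10,3,3,4) vs β=7 → FL=W FR=S RL=S RR=S
t=6: phase=(3,8,8,9) vs β=7 → FL=S FR=W RL=W RR=W
t=7: phase=(4,9,9,10) vs β=7 → FL=S FR=W RL=W RR=W
t=10: phase=(7,0,0,1) vs β=7 → FL=W FR=S RL=S RR=S
t=11: phase=(8,1,1,2) vs β=7 → FL=W FR=S RL=S RR=S
t=18: phase=(3,8,8,9) vs β=7 → FL=S FR=W RL=W RR=W


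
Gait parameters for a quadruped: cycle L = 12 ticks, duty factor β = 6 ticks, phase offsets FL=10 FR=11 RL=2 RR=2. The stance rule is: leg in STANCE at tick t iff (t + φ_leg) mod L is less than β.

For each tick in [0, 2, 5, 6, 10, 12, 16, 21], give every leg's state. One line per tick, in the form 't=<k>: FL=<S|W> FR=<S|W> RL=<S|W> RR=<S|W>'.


t=0: FL=W FR=W RL=S RR=S
t=2: FL=S FR=S RL=S RR=S
t=5: FL=S FR=S RL=W RR=W
t=6: FL=S FR=S RL=W RR=W
t=10: FL=W FR=W RL=S RR=S
t=12: FL=W FR=W RL=S RR=S
t=16: FL=S FR=S RL=W RR=W
t=21: FL=W FR=W RL=W RR=W

t=0: phase=(10,11,2,2) vs β=6 → FL=W FR=W RL=S RR=S
t=2: phase=(0,1,4,4) vs β=6 → FL=S FR=S RL=S RR=S
t=5: phase=(3,4,7,7) vs β=6 → FL=S FR=S RL=W RR=W
t=6: phase=(4,5,8,8) vs β=6 → FL=S FR=S RL=W RR=W
t=10: phase=(8,9,0,0) vs β=6 → FL=W FR=W RL=S RR=S
t=12: phase=(10,11,2,2) vs β=6 → FL=W FR=W RL=S RR=S
t=16: phase=(2,3,6,6) vs β=6 → FL=S FR=S RL=W RR=W
t=21: phase=(7,8,11,11) vs β=6 → FL=W FR=W RL=W RR=W


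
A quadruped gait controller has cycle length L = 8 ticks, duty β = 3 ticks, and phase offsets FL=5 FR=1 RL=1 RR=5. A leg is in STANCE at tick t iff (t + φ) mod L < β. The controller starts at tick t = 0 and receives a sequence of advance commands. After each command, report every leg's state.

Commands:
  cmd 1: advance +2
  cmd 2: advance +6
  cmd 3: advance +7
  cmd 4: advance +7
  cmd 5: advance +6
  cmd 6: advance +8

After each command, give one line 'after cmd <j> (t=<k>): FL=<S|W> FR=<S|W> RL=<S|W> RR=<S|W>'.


after cmd 1 (t=2): FL=W FR=W RL=W RR=W
after cmd 2 (t=8): FL=W FR=S RL=S RR=W
after cmd 3 (t=15): FL=W FR=S RL=S RR=W
after cmd 4 (t=22): FL=W FR=W RL=W RR=W
after cmd 5 (t=28): FL=S FR=W RL=W RR=S
after cmd 6 (t=36): FL=S FR=W RL=W RR=S

start t=0: FL=W FR=S RL=S RR=W
cmd 1: advance +2 → t=2, phase=(7,3,3,7) → FL=W FR=W RL=W RR=W
cmd 2: advance +6 → t=8, phase=(5,1,1,5) → FL=W FR=S RL=S RR=W
cmd 3: advance +7 → t=15, phase=(4,0,0,4) → FL=W FR=S RL=S RR=W
cmd 4: advance +7 → t=22, phase=(3,7,7,3) → FL=W FR=W RL=W RR=W
cmd 5: advance +6 → t=28, phase=(1,5,5,1) → FL=S FR=W RL=W RR=S
cmd 6: advance +8 → t=36, phase=(1,5,5,1) → FL=S FR=W RL=W RR=S


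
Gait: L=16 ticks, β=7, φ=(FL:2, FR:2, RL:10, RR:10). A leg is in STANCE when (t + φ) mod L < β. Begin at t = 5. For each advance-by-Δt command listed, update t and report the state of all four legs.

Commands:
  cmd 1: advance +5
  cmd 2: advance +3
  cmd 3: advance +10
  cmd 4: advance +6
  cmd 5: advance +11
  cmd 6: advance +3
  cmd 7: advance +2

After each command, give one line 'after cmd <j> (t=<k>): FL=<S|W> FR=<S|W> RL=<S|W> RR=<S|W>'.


after cmd 1 (t=10): FL=W FR=W RL=S RR=S
after cmd 2 (t=13): FL=W FR=W RL=W RR=W
after cmd 3 (t=23): FL=W FR=W RL=S RR=S
after cmd 4 (t=29): FL=W FR=W RL=W RR=W
after cmd 5 (t=40): FL=W FR=W RL=S RR=S
after cmd 6 (t=43): FL=W FR=W RL=S RR=S
after cmd 7 (t=45): FL=W FR=W RL=W RR=W

start t=5: FL=W FR=W RL=W RR=W
cmd 1: advance +5 → t=10, phase=(12,12,4,4) → FL=W FR=W RL=S RR=S
cmd 2: advance +3 → t=13, phase=(15,15,7,7) → FL=W FR=W RL=W RR=W
cmd 3: advance +10 → t=23, phase=(9,9,1,1) → FL=W FR=W RL=S RR=S
cmd 4: advance +6 → t=29, phase=(15,15,7,7) → FL=W FR=W RL=W RR=W
cmd 5: advance +11 → t=40, phase=(10,10,2,2) → FL=W FR=W RL=S RR=S
cmd 6: advance +3 → t=43, phase=(13,13,5,5) → FL=W FR=W RL=S RR=S
cmd 7: advance +2 → t=45, phase=(15,15,7,7) → FL=W FR=W RL=W RR=W


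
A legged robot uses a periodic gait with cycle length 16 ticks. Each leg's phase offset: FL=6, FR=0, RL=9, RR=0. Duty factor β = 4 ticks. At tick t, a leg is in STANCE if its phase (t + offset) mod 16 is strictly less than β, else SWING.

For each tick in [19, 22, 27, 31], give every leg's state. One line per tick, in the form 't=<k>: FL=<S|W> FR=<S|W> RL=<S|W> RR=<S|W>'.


t=19: phase=(9,3,12,3) vs β=4 → FL=W FR=S RL=W RR=S
t=22: phase=(12,6,15,6) vs β=4 → FL=W FR=W RL=W RR=W
t=27: phase=(1,11,4,11) vs β=4 → FL=S FR=W RL=W RR=W
t=31: phase=(5,15,8,15) vs β=4 → FL=W FR=W RL=W RR=W

t=19: FL=W FR=S RL=W RR=S
t=22: FL=W FR=W RL=W RR=W
t=27: FL=S FR=W RL=W RR=W
t=31: FL=W FR=W RL=W RR=W


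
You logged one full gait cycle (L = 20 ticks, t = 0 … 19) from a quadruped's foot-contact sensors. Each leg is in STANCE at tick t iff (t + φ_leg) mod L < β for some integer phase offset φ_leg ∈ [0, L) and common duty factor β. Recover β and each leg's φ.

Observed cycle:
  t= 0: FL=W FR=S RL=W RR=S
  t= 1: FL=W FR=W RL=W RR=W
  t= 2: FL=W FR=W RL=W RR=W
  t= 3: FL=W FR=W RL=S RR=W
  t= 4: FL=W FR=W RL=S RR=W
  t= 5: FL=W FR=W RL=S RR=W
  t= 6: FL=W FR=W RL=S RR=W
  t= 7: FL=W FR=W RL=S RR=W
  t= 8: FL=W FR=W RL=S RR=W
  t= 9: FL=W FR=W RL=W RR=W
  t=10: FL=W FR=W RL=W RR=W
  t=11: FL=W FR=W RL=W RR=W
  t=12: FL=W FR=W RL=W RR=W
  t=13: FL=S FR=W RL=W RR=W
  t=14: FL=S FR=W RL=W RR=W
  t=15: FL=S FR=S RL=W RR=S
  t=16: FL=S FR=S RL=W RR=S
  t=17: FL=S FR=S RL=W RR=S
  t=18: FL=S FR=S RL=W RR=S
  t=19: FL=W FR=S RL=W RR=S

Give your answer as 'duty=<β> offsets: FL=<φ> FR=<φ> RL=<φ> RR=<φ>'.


duty β = stance ticks per leg = 6
FL: stance ticks = 6; W→S at t=13 → φ=7
FR: stance ticks = 6; W→S at t=15 → φ=5
RL: stance ticks = 6; W→S at t=3 → φ=17
RR: stance ticks = 6; W→S at t=15 → φ=5

duty=6 offsets: FL=7 FR=5 RL=17 RR=5


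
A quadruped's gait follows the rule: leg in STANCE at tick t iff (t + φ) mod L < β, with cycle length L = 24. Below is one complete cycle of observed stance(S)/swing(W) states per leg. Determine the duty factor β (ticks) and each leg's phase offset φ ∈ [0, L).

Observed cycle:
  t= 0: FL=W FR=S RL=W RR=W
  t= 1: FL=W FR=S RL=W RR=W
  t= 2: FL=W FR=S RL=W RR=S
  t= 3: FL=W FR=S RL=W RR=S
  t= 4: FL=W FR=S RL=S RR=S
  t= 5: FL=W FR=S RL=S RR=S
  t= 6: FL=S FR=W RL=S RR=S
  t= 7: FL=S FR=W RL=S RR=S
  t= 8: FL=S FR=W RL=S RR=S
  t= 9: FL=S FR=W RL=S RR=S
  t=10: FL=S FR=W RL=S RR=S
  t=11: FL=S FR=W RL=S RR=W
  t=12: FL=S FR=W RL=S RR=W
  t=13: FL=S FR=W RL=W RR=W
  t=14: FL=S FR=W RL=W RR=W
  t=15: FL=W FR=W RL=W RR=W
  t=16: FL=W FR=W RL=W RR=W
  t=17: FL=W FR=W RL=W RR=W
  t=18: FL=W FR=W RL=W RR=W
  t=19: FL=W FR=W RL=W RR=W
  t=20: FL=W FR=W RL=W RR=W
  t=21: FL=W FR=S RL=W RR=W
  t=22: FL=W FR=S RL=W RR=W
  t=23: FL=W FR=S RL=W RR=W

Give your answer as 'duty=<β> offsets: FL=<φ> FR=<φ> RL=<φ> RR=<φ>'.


duty β = stance ticks per leg = 9
FL: stance ticks = 9; W→S at t=6 → φ=18
FR: stance ticks = 9; W→S at t=21 → φ=3
RL: stance ticks = 9; W→S at t=4 → φ=20
RR: stance ticks = 9; W→S at t=2 → φ=22

duty=9 offsets: FL=18 FR=3 RL=20 RR=22


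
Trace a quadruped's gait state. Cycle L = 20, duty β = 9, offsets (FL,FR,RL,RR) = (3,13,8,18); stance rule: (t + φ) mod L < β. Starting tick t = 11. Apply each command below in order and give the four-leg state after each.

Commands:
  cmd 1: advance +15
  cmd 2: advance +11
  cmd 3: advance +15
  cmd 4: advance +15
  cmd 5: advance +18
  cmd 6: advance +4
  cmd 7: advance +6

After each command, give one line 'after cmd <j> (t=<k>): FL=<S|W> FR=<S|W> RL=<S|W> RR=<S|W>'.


start t=11: FL=W FR=S RL=W RR=W
cmd 1: advance +15 → t=26, phase=(9,19,14,4) → FL=W FR=W RL=W RR=S
cmd 2: advance +11 → t=37, phase=(0,10,5,15) → FL=S FR=W RL=S RR=W
cmd 3: advance +15 → t=52, phase=(15,5,0,10) → FL=W FR=S RL=S RR=W
cmd 4: advance +15 → t=67, phase=(10,0,15,5) → FL=W FR=S RL=W RR=S
cmd 5: advance +18 → t=85, phase=(8,18,13,3) → FL=S FR=W RL=W RR=S
cmd 6: advance +4 → t=89, phase=(12,2,17,7) → FL=W FR=S RL=W RR=S
cmd 7: advance +6 → t=95, phase=(18,8,3,13) → FL=W FR=S RL=S RR=W

after cmd 1 (t=26): FL=W FR=W RL=W RR=S
after cmd 2 (t=37): FL=S FR=W RL=S RR=W
after cmd 3 (t=52): FL=W FR=S RL=S RR=W
after cmd 4 (t=67): FL=W FR=S RL=W RR=S
after cmd 5 (t=85): FL=S FR=W RL=W RR=S
after cmd 6 (t=89): FL=W FR=S RL=W RR=S
after cmd 7 (t=95): FL=W FR=S RL=S RR=W


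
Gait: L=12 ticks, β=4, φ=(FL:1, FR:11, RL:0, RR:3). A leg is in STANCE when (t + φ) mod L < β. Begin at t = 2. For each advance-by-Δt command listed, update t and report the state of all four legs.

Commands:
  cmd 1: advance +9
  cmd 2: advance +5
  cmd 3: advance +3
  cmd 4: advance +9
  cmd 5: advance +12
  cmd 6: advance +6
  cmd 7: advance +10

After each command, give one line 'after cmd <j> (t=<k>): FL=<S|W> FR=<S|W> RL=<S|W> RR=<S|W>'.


start t=2: FL=S FR=S RL=S RR=W
cmd 1: advance +9 → t=11, phase=(0,10,11,2) → FL=S FR=W RL=W RR=S
cmd 2: advance +5 → t=16, phase=(5,3,4,7) → FL=W FR=S RL=W RR=W
cmd 3: advance +3 → t=19, phase=(8,6,7,10) → FL=W FR=W RL=W RR=W
cmd 4: advance +9 → t=28, phase=(5,3,4,7) → FL=W FR=S RL=W RR=W
cmd 5: advance +12 → t=40, phase=(5,3,4,7) → FL=W FR=S RL=W RR=W
cmd 6: advance +6 → t=46, phase=(11,9,10,1) → FL=W FR=W RL=W RR=S
cmd 7: advance +10 → t=56, phase=(9,7,8,11) → FL=W FR=W RL=W RR=W

after cmd 1 (t=11): FL=S FR=W RL=W RR=S
after cmd 2 (t=16): FL=W FR=S RL=W RR=W
after cmd 3 (t=19): FL=W FR=W RL=W RR=W
after cmd 4 (t=28): FL=W FR=S RL=W RR=W
after cmd 5 (t=40): FL=W FR=S RL=W RR=W
after cmd 6 (t=46): FL=W FR=W RL=W RR=S
after cmd 7 (t=56): FL=W FR=W RL=W RR=W


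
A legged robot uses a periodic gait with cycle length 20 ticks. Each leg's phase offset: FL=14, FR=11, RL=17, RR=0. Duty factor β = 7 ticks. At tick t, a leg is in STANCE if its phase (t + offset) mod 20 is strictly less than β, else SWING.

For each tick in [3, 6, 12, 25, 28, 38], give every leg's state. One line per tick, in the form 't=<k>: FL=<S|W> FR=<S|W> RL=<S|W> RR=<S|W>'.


t=3: phase=(17,14,0,3) vs β=7 → FL=W FR=W RL=S RR=S
t=6: phase=(0,17,3,6) vs β=7 → FL=S FR=W RL=S RR=S
t=12: phase=(6,3,9,12) vs β=7 → FL=S FR=S RL=W RR=W
t=25: phase=(19,16,2,5) vs β=7 → FL=W FR=W RL=S RR=S
t=28: phase=(2,19,5,8) vs β=7 → FL=S FR=W RL=S RR=W
t=38: phase=(12,9,15,18) vs β=7 → FL=W FR=W RL=W RR=W

t=3: FL=W FR=W RL=S RR=S
t=6: FL=S FR=W RL=S RR=S
t=12: FL=S FR=S RL=W RR=W
t=25: FL=W FR=W RL=S RR=S
t=28: FL=S FR=W RL=S RR=W
t=38: FL=W FR=W RL=W RR=W


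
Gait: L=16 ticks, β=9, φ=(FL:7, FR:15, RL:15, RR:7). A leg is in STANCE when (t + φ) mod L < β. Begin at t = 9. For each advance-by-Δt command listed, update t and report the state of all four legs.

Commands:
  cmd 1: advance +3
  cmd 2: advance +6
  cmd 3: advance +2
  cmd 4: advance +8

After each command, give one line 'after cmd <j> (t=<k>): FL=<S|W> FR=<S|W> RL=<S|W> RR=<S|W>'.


after cmd 1 (t=12): FL=S FR=W RL=W RR=S
after cmd 2 (t=18): FL=W FR=S RL=S RR=W
after cmd 3 (t=20): FL=W FR=S RL=S RR=W
after cmd 4 (t=28): FL=S FR=W RL=W RR=S

start t=9: FL=S FR=S RL=S RR=S
cmd 1: advance +3 → t=12, phase=(3,11,11,3) → FL=S FR=W RL=W RR=S
cmd 2: advance +6 → t=18, phase=(9,1,1,9) → FL=W FR=S RL=S RR=W
cmd 3: advance +2 → t=20, phase=(11,3,3,11) → FL=W FR=S RL=S RR=W
cmd 4: advance +8 → t=28, phase=(3,11,11,3) → FL=S FR=W RL=W RR=S


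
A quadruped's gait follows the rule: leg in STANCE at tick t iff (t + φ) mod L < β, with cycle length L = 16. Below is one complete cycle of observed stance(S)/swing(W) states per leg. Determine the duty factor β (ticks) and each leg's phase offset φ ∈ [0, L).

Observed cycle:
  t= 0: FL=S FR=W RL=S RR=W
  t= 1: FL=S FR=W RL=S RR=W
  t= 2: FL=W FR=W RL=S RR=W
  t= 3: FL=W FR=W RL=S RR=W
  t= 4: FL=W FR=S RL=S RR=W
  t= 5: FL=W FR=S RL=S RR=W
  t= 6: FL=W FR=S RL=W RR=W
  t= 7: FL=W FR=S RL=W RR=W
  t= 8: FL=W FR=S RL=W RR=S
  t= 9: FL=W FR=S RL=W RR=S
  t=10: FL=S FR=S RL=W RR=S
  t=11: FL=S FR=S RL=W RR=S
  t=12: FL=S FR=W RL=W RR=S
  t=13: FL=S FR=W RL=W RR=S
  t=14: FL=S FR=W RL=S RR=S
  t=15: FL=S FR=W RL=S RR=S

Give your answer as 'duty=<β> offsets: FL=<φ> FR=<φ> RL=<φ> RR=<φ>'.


duty=8 offsets: FL=6 FR=12 RL=2 RR=8

duty β = stance ticks per leg = 8
FL: stance ticks = 8; W→S at t=10 → φ=6
FR: stance ticks = 8; W→S at t=4 → φ=12
RL: stance ticks = 8; W→S at t=14 → φ=2
RR: stance ticks = 8; W→S at t=8 → φ=8


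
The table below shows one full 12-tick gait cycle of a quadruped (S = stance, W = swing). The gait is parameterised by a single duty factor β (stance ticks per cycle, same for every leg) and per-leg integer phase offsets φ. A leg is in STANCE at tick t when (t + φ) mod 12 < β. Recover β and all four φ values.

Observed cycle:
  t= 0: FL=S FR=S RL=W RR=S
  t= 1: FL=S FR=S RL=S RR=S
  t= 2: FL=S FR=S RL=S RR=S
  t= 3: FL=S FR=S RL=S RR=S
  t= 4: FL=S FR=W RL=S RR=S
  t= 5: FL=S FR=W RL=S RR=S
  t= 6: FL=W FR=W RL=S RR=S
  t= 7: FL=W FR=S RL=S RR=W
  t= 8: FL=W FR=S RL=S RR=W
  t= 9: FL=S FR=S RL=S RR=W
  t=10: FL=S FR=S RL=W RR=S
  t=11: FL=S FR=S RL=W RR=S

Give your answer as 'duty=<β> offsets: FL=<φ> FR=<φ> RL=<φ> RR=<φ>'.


duty=9 offsets: FL=3 FR=5 RL=11 RR=2

duty β = stance ticks per leg = 9
FL: stance ticks = 9; W→S at t=9 → φ=3
FR: stance ticks = 9; W→S at t=7 → φ=5
RL: stance ticks = 9; W→S at t=1 → φ=11
RR: stance ticks = 9; W→S at t=10 → φ=2


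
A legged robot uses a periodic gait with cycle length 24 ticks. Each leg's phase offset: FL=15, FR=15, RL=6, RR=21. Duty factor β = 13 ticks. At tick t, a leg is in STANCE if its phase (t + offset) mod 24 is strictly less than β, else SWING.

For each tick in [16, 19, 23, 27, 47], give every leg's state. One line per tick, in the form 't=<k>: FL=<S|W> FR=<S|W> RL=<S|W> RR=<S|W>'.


t=16: FL=S FR=S RL=W RR=W
t=19: FL=S FR=S RL=S RR=W
t=23: FL=W FR=W RL=S RR=W
t=27: FL=W FR=W RL=S RR=S
t=47: FL=W FR=W RL=S RR=W

t=16: phase=(7,7,22,13) vs β=13 → FL=S FR=S RL=W RR=W
t=19: phase=(10,10,1,16) vs β=13 → FL=S FR=S RL=S RR=W
t=23: phase=(14,14,5,20) vs β=13 → FL=W FR=W RL=S RR=W
t=27: phase=(18,18,9,0) vs β=13 → FL=W FR=W RL=S RR=S
t=47: phase=(14,14,5,20) vs β=13 → FL=W FR=W RL=S RR=W


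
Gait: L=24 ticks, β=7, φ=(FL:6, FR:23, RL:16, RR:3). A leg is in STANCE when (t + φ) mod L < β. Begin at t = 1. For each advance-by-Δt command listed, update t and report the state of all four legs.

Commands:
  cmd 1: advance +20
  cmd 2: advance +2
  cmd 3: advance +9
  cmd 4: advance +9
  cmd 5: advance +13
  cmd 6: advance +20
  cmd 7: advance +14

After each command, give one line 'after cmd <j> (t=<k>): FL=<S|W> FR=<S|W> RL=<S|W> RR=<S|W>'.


after cmd 1 (t=21): FL=S FR=W RL=W RR=S
after cmd 2 (t=23): FL=S FR=W RL=W RR=S
after cmd 3 (t=32): FL=W FR=W RL=S RR=W
after cmd 4 (t=41): FL=W FR=W RL=W RR=W
after cmd 5 (t=54): FL=W FR=S RL=W RR=W
after cmd 6 (t=74): FL=W FR=S RL=W RR=S
after cmd 7 (t=88): FL=W FR=W RL=W RR=W

start t=1: FL=W FR=S RL=W RR=S
cmd 1: advance +20 → t=21, phase=(3,20,13,0) → FL=S FR=W RL=W RR=S
cmd 2: advance +2 → t=23, phase=(5,22,15,2) → FL=S FR=W RL=W RR=S
cmd 3: advance +9 → t=32, phase=(14,7,0,11) → FL=W FR=W RL=S RR=W
cmd 4: advance +9 → t=41, phase=(23,16,9,20) → FL=W FR=W RL=W RR=W
cmd 5: advance +13 → t=54, phase=(12,5,22,9) → FL=W FR=S RL=W RR=W
cmd 6: advance +20 → t=74, phase=(8,1,18,5) → FL=W FR=S RL=W RR=S
cmd 7: advance +14 → t=88, phase=(22,15,8,19) → FL=W FR=W RL=W RR=W


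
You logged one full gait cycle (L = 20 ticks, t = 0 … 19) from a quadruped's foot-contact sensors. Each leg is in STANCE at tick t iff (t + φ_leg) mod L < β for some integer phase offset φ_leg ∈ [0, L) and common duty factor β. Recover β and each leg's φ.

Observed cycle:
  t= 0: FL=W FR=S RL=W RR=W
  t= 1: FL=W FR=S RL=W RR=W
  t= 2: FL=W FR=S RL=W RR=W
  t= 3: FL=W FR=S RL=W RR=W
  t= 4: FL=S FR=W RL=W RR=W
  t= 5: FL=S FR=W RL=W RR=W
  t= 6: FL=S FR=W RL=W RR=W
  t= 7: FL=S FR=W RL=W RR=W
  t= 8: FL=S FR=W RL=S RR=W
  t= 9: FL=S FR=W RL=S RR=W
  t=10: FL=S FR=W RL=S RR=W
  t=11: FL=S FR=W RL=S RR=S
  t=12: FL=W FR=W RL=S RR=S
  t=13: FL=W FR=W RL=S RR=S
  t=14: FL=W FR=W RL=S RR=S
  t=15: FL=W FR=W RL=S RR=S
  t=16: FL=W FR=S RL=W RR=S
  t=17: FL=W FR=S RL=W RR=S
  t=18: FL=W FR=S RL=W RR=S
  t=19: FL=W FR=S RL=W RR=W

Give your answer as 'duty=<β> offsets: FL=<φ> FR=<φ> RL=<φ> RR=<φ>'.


duty=8 offsets: FL=16 FR=4 RL=12 RR=9

duty β = stance ticks per leg = 8
FL: stance ticks = 8; W→S at t=4 → φ=16
FR: stance ticks = 8; W→S at t=16 → φ=4
RL: stance ticks = 8; W→S at t=8 → φ=12
RR: stance ticks = 8; W→S at t=11 → φ=9


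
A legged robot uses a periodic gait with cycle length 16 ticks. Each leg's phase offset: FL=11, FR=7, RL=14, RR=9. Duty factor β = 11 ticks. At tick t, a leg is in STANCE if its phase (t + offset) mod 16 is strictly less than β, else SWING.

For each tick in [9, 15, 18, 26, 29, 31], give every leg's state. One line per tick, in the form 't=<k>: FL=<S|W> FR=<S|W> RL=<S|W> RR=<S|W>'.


t=9: FL=S FR=S RL=S RR=S
t=15: FL=S FR=S RL=W RR=S
t=18: FL=W FR=S RL=S RR=W
t=26: FL=S FR=S RL=S RR=S
t=29: FL=S FR=S RL=W RR=S
t=31: FL=S FR=S RL=W RR=S

t=9: phase=(4,0,7,2) vs β=11 → FL=S FR=S RL=S RR=S
t=15: phase=(10,6,13,8) vs β=11 → FL=S FR=S RL=W RR=S
t=18: phase=(13,9,0,11) vs β=11 → FL=W FR=S RL=S RR=W
t=26: phase=(5,1,8,3) vs β=11 → FL=S FR=S RL=S RR=S
t=29: phase=(8,4,11,6) vs β=11 → FL=S FR=S RL=W RR=S
t=31: phase=(10,6,13,8) vs β=11 → FL=S FR=S RL=W RR=S


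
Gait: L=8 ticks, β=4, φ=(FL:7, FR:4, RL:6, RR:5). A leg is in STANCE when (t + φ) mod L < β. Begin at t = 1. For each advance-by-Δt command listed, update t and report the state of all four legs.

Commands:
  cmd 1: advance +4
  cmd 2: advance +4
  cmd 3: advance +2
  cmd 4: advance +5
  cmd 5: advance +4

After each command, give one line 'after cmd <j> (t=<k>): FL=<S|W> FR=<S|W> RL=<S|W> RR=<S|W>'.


after cmd 1 (t=5): FL=W FR=S RL=S RR=S
after cmd 2 (t=9): FL=S FR=W RL=W RR=W
after cmd 3 (t=11): FL=S FR=W RL=S RR=S
after cmd 4 (t=16): FL=W FR=W RL=W RR=W
after cmd 5 (t=20): FL=S FR=S RL=S RR=S

start t=1: FL=S FR=W RL=W RR=W
cmd 1: advance +4 → t=5, phase=(4,1,3,2) → FL=W FR=S RL=S RR=S
cmd 2: advance +4 → t=9, phase=(0,5,7,6) → FL=S FR=W RL=W RR=W
cmd 3: advance +2 → t=11, phase=(2,7,1,0) → FL=S FR=W RL=S RR=S
cmd 4: advance +5 → t=16, phase=(7,4,6,5) → FL=W FR=W RL=W RR=W
cmd 5: advance +4 → t=20, phase=(3,0,2,1) → FL=S FR=S RL=S RR=S


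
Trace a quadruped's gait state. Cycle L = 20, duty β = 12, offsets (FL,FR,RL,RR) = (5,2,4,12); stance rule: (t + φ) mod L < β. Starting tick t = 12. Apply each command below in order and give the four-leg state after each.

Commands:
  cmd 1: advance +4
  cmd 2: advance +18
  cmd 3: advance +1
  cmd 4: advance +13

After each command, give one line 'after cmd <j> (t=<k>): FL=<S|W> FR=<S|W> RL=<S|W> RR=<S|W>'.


after cmd 1 (t=16): FL=S FR=W RL=S RR=S
after cmd 2 (t=34): FL=W FR=W RL=W RR=S
after cmd 3 (t=35): FL=S FR=W RL=W RR=S
after cmd 4 (t=48): FL=W FR=S RL=W RR=S

start t=12: FL=W FR=W RL=W RR=S
cmd 1: advance +4 → t=16, phase=(1,18,0,8) → FL=S FR=W RL=S RR=S
cmd 2: advance +18 → t=34, phase=(19,16,18,6) → FL=W FR=W RL=W RR=S
cmd 3: advance +1 → t=35, phase=(0,17,19,7) → FL=S FR=W RL=W RR=S
cmd 4: advance +13 → t=48, phase=(13,10,12,0) → FL=W FR=S RL=W RR=S


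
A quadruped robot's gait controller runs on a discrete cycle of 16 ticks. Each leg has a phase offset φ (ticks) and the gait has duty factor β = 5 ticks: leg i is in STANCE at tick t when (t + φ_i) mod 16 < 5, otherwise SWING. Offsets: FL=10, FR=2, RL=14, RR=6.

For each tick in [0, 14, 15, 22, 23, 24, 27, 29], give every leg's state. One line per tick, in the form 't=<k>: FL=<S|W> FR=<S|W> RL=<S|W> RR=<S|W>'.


t=0: phase=(10,2,14,6) vs β=5 → FL=W FR=S RL=W RR=W
t=14: phase=(8,0,12,4) vs β=5 → FL=W FR=S RL=W RR=S
t=15: phase=(9,1,13,5) vs β=5 → FL=W FR=S RL=W RR=W
t=22: phase=(0,8,4,12) vs β=5 → FL=S FR=W RL=S RR=W
t=23: phase=(1,9,5,13) vs β=5 → FL=S FR=W RL=W RR=W
t=24: phase=(2,10,6,14) vs β=5 → FL=S FR=W RL=W RR=W
t=27: phase=(5,13,9,1) vs β=5 → FL=W FR=W RL=W RR=S
t=29: phase=(7,15,11,3) vs β=5 → FL=W FR=W RL=W RR=S

t=0: FL=W FR=S RL=W RR=W
t=14: FL=W FR=S RL=W RR=S
t=15: FL=W FR=S RL=W RR=W
t=22: FL=S FR=W RL=S RR=W
t=23: FL=S FR=W RL=W RR=W
t=24: FL=S FR=W RL=W RR=W
t=27: FL=W FR=W RL=W RR=S
t=29: FL=W FR=W RL=W RR=S


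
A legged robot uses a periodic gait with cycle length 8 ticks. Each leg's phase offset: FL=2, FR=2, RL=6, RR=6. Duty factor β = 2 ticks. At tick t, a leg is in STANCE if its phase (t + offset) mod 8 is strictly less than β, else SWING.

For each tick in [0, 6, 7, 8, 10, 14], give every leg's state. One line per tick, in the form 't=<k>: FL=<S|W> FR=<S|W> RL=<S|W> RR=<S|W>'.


t=0: phase=(2,2,6,6) vs β=2 → FL=W FR=W RL=W RR=W
t=6: phase=(0,0,4,4) vs β=2 → FL=S FR=S RL=W RR=W
t=7: phase=(1,1,5,5) vs β=2 → FL=S FR=S RL=W RR=W
t=8: phase=(2,2,6,6) vs β=2 → FL=W FR=W RL=W RR=W
t=10: phase=(4,4,0,0) vs β=2 → FL=W FR=W RL=S RR=S
t=14: phase=(0,0,4,4) vs β=2 → FL=S FR=S RL=W RR=W

t=0: FL=W FR=W RL=W RR=W
t=6: FL=S FR=S RL=W RR=W
t=7: FL=S FR=S RL=W RR=W
t=8: FL=W FR=W RL=W RR=W
t=10: FL=W FR=W RL=S RR=S
t=14: FL=S FR=S RL=W RR=W


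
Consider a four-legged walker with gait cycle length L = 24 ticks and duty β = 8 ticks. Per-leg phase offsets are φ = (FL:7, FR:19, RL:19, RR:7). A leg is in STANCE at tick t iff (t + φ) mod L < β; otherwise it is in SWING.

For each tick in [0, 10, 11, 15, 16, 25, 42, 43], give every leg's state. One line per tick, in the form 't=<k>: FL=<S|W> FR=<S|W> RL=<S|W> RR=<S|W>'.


t=0: phase=(7,19,19,7) vs β=8 → FL=S FR=W RL=W RR=S
t=10: phase=(17,5,5,17) vs β=8 → FL=W FR=S RL=S RR=W
t=11: phase=(18,6,6,18) vs β=8 → FL=W FR=S RL=S RR=W
t=15: phase=(22,10,10,22) vs β=8 → FL=W FR=W RL=W RR=W
t=16: phase=(23,11,11,23) vs β=8 → FL=W FR=W RL=W RR=W
t=25: phase=(8,20,20,8) vs β=8 → FL=W FR=W RL=W RR=W
t=42: phase=(1,13,13,1) vs β=8 → FL=S FR=W RL=W RR=S
t=43: phase=(2,14,14,2) vs β=8 → FL=S FR=W RL=W RR=S

t=0: FL=S FR=W RL=W RR=S
t=10: FL=W FR=S RL=S RR=W
t=11: FL=W FR=S RL=S RR=W
t=15: FL=W FR=W RL=W RR=W
t=16: FL=W FR=W RL=W RR=W
t=25: FL=W FR=W RL=W RR=W
t=42: FL=S FR=W RL=W RR=S
t=43: FL=S FR=W RL=W RR=S


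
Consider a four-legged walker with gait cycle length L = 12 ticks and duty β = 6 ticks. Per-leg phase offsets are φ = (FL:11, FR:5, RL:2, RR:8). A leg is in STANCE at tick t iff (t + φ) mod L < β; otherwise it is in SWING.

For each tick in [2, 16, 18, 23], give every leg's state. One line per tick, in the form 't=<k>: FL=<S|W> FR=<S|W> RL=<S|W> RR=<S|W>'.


t=2: FL=S FR=W RL=S RR=W
t=16: FL=S FR=W RL=W RR=S
t=18: FL=S FR=W RL=W RR=S
t=23: FL=W FR=S RL=S RR=W

t=2: phase=(1,7,4,10) vs β=6 → FL=S FR=W RL=S RR=W
t=16: phase=(3,9,6,0) vs β=6 → FL=S FR=W RL=W RR=S
t=18: phase=(5,11,8,2) vs β=6 → FL=S FR=W RL=W RR=S
t=23: phase=(10,4,1,7) vs β=6 → FL=W FR=S RL=S RR=W


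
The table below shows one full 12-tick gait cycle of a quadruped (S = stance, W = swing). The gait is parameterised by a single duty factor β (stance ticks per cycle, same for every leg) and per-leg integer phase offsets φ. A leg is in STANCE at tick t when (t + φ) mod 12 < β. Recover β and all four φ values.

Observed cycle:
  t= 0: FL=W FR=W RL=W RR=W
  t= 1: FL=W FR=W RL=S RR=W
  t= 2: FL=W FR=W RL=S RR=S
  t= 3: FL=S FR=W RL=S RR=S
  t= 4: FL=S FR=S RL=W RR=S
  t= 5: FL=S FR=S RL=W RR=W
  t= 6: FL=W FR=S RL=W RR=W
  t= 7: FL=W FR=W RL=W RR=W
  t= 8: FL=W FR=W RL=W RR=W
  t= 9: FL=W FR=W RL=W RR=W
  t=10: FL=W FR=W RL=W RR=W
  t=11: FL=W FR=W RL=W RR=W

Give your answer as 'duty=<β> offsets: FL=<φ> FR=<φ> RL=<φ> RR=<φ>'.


duty β = stance ticks per leg = 3
FL: stance ticks = 3; W→S at t=3 → φ=9
FR: stance ticks = 3; W→S at t=4 → φ=8
RL: stance ticks = 3; W→S at t=1 → φ=11
RR: stance ticks = 3; W→S at t=2 → φ=10

duty=3 offsets: FL=9 FR=8 RL=11 RR=10


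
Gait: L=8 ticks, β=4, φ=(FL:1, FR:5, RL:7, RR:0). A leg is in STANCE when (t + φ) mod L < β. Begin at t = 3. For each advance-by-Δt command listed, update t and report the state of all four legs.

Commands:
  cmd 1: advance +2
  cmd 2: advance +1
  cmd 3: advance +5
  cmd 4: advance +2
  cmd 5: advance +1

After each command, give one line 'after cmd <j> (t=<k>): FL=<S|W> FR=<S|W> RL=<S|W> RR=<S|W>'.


start t=3: FL=W FR=S RL=S RR=S
cmd 1: advance +2 → t=5, phase=(6,2,4,5) → FL=W FR=S RL=W RR=W
cmd 2: advance +1 → t=6, phase=(7,3,5,6) → FL=W FR=S RL=W RR=W
cmd 3: advance +5 → t=11, phase=(4,0,2,3) → FL=W FR=S RL=S RR=S
cmd 4: advance +2 → t=13, phase=(6,2,4,5) → FL=W FR=S RL=W RR=W
cmd 5: advance +1 → t=14, phase=(7,3,5,6) → FL=W FR=S RL=W RR=W

after cmd 1 (t=5): FL=W FR=S RL=W RR=W
after cmd 2 (t=6): FL=W FR=S RL=W RR=W
after cmd 3 (t=11): FL=W FR=S RL=S RR=S
after cmd 4 (t=13): FL=W FR=S RL=W RR=W
after cmd 5 (t=14): FL=W FR=S RL=W RR=W


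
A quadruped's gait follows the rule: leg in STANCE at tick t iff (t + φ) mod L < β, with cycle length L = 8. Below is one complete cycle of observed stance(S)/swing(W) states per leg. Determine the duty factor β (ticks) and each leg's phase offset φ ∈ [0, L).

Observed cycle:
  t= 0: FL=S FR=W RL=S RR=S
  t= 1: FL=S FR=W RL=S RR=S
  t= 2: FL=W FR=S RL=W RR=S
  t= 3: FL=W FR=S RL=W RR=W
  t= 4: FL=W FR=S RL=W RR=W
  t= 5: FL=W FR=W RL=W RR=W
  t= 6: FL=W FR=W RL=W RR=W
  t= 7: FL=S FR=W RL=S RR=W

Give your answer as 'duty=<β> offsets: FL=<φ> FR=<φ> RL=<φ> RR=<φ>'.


duty β = stance ticks per leg = 3
FL: stance ticks = 3; W→S at t=7 → φ=1
FR: stance ticks = 3; W→S at t=2 → φ=6
RL: stance ticks = 3; W→S at t=7 → φ=1
RR: stance ticks = 3; W→S at t=0 → φ=0

duty=3 offsets: FL=1 FR=6 RL=1 RR=0


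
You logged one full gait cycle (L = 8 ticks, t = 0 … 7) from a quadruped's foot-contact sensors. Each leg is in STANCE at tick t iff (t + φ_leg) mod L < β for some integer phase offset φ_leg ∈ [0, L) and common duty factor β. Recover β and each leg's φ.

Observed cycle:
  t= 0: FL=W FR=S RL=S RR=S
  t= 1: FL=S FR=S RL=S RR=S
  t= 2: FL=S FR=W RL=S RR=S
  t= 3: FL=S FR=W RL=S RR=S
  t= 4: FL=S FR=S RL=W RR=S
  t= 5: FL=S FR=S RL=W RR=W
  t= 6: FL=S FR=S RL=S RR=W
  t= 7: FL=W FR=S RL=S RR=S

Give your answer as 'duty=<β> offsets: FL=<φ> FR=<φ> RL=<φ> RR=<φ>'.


duty=6 offsets: FL=7 FR=4 RL=2 RR=1

duty β = stance ticks per leg = 6
FL: stance ticks = 6; W→S at t=1 → φ=7
FR: stance ticks = 6; W→S at t=4 → φ=4
RL: stance ticks = 6; W→S at t=6 → φ=2
RR: stance ticks = 6; W→S at t=7 → φ=1


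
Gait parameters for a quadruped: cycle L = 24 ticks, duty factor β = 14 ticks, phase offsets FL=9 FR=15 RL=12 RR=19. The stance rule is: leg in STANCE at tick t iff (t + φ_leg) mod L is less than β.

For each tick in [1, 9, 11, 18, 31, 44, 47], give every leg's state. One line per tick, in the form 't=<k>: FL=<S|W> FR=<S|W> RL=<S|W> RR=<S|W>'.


t=1: FL=S FR=W RL=S RR=W
t=9: FL=W FR=S RL=W RR=S
t=11: FL=W FR=S RL=W RR=S
t=18: FL=S FR=S RL=S RR=S
t=31: FL=W FR=W RL=W RR=S
t=44: FL=S FR=S RL=S RR=W
t=47: FL=S FR=W RL=S RR=W

t=1: phase=(10,16,13,20) vs β=14 → FL=S FR=W RL=S RR=W
t=9: phase=(18,0,21,4) vs β=14 → FL=W FR=S RL=W RR=S
t=11: phase=(20,2,23,6) vs β=14 → FL=W FR=S RL=W RR=S
t=18: phase=(3,9,6,13) vs β=14 → FL=S FR=S RL=S RR=S
t=31: phase=(16,22,19,2) vs β=14 → FL=W FR=W RL=W RR=S
t=44: phase=(5,11,8,15) vs β=14 → FL=S FR=S RL=S RR=W
t=47: phase=(8,14,11,18) vs β=14 → FL=S FR=W RL=S RR=W


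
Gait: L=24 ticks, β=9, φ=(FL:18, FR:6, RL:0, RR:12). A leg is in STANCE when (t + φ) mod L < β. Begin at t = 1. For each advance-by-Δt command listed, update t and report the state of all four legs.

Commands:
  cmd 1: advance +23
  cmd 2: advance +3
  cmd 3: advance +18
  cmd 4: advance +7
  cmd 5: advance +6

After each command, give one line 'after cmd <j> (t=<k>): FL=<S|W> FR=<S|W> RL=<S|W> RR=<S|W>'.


start t=1: FL=W FR=S RL=S RR=W
cmd 1: advance +23 → t=24, phase=(18,6,0,12) → FL=W FR=S RL=S RR=W
cmd 2: advance +3 → t=27, phase=(21,9,3,15) → FL=W FR=W RL=S RR=W
cmd 3: advance +18 → t=45, phase=(15,3,21,9) → FL=W FR=S RL=W RR=W
cmd 4: advance +7 → t=52, phase=(22,10,4,16) → FL=W FR=W RL=S RR=W
cmd 5: advance +6 → t=58, phase=(4,16,10,22) → FL=S FR=W RL=W RR=W

after cmd 1 (t=24): FL=W FR=S RL=S RR=W
after cmd 2 (t=27): FL=W FR=W RL=S RR=W
after cmd 3 (t=45): FL=W FR=S RL=W RR=W
after cmd 4 (t=52): FL=W FR=W RL=S RR=W
after cmd 5 (t=58): FL=S FR=W RL=W RR=W


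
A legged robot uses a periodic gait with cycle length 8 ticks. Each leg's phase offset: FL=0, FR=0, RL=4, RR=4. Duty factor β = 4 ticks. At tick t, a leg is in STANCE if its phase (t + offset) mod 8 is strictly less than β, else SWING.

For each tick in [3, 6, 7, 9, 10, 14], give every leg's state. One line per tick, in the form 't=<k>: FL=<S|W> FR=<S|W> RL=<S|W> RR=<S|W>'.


t=3: FL=S FR=S RL=W RR=W
t=6: FL=W FR=W RL=S RR=S
t=7: FL=W FR=W RL=S RR=S
t=9: FL=S FR=S RL=W RR=W
t=10: FL=S FR=S RL=W RR=W
t=14: FL=W FR=W RL=S RR=S

t=3: phase=(3,3,7,7) vs β=4 → FL=S FR=S RL=W RR=W
t=6: phase=(6,6,2,2) vs β=4 → FL=W FR=W RL=S RR=S
t=7: phase=(7,7,3,3) vs β=4 → FL=W FR=W RL=S RR=S
t=9: phase=(1,1,5,5) vs β=4 → FL=S FR=S RL=W RR=W
t=10: phase=(2,2,6,6) vs β=4 → FL=S FR=S RL=W RR=W
t=14: phase=(6,6,2,2) vs β=4 → FL=W FR=W RL=S RR=S


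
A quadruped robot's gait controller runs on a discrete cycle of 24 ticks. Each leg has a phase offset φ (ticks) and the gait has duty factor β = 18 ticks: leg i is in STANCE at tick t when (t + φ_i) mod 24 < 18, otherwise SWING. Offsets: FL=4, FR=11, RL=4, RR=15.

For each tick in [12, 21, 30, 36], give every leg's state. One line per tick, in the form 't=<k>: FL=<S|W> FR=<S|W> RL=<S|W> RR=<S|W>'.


t=12: phase=(16,23,16,3) vs β=18 → FL=S FR=W RL=S RR=S
t=21: phase=(1,8,1,12) vs β=18 → FL=S FR=S RL=S RR=S
t=30: phase=(10,17,10,21) vs β=18 → FL=S FR=S RL=S RR=W
t=36: phase=(16,23,16,3) vs β=18 → FL=S FR=W RL=S RR=S

t=12: FL=S FR=W RL=S RR=S
t=21: FL=S FR=S RL=S RR=S
t=30: FL=S FR=S RL=S RR=W
t=36: FL=S FR=W RL=S RR=S


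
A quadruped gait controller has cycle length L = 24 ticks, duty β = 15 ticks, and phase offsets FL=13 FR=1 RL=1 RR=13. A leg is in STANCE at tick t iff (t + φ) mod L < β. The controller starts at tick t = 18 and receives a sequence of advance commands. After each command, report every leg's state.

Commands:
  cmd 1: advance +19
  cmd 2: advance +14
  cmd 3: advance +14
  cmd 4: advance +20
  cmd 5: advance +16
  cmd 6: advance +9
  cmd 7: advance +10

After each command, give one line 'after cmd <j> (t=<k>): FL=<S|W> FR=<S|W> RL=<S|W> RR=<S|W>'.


start t=18: FL=S FR=W RL=W RR=S
cmd 1: advance +19 → t=37, phase=(2,14,14,2) → FL=S FR=S RL=S RR=S
cmd 2: advance +14 → t=51, phase=(16,4,4,16) → FL=W FR=S RL=S RR=W
cmd 3: advance +14 → t=65, phase=(6,18,18,6) → FL=S FR=W RL=W RR=S
cmd 4: advance +20 → t=85, phase=(2,14,14,2) → FL=S FR=S RL=S RR=S
cmd 5: advance +16 → t=101, phase=(18,6,6,18) → FL=W FR=S RL=S RR=W
cmd 6: advance +9 → t=110, phase=(3,15,15,3) → FL=S FR=W RL=W RR=S
cmd 7: advance +10 → t=120, phase=(13,1,1,13) → FL=S FR=S RL=S RR=S

after cmd 1 (t=37): FL=S FR=S RL=S RR=S
after cmd 2 (t=51): FL=W FR=S RL=S RR=W
after cmd 3 (t=65): FL=S FR=W RL=W RR=S
after cmd 4 (t=85): FL=S FR=S RL=S RR=S
after cmd 5 (t=101): FL=W FR=S RL=S RR=W
after cmd 6 (t=110): FL=S FR=W RL=W RR=S
after cmd 7 (t=120): FL=S FR=S RL=S RR=S


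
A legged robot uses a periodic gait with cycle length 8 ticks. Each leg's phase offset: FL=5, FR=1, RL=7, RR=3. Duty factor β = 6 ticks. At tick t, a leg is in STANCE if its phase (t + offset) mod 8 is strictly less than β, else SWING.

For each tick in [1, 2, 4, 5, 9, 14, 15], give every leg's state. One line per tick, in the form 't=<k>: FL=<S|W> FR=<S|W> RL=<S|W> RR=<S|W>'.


t=1: FL=W FR=S RL=S RR=S
t=2: FL=W FR=S RL=S RR=S
t=4: FL=S FR=S RL=S RR=W
t=5: FL=S FR=W RL=S RR=S
t=9: FL=W FR=S RL=S RR=S
t=14: FL=S FR=W RL=S RR=S
t=15: FL=S FR=S RL=W RR=S

t=1: phase=(6,2,0,4) vs β=6 → FL=W FR=S RL=S RR=S
t=2: phase=(7,3,1,5) vs β=6 → FL=W FR=S RL=S RR=S
t=4: phase=(1,5,3,7) vs β=6 → FL=S FR=S RL=S RR=W
t=5: phase=(2,6,4,0) vs β=6 → FL=S FR=W RL=S RR=S
t=9: phase=(6,2,0,4) vs β=6 → FL=W FR=S RL=S RR=S
t=14: phase=(3,7,5,1) vs β=6 → FL=S FR=W RL=S RR=S
t=15: phase=(4,0,6,2) vs β=6 → FL=S FR=S RL=W RR=S


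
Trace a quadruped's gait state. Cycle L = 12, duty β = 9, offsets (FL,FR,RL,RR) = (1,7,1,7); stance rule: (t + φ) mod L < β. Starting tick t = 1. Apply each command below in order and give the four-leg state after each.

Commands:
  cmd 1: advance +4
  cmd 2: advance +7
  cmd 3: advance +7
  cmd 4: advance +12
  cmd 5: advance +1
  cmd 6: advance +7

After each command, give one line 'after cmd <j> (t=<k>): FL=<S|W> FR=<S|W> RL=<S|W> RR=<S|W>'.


start t=1: FL=S FR=S RL=S RR=S
cmd 1: advance +4 → t=5, phase=(6,0,6,0) → FL=S FR=S RL=S RR=S
cmd 2: advance +7 → t=12, phase=(1,7,1,7) → FL=S FR=S RL=S RR=S
cmd 3: advance +7 → t=19, phase=(8,2,8,2) → FL=S FR=S RL=S RR=S
cmd 4: advance +12 → t=31, phase=(8,2,8,2) → FL=S FR=S RL=S RR=S
cmd 5: advance +1 → t=32, phase=(9,3,9,3) → FL=W FR=S RL=W RR=S
cmd 6: advance +7 → t=39, phase=(4,10,4,10) → FL=S FR=W RL=S RR=W

after cmd 1 (t=5): FL=S FR=S RL=S RR=S
after cmd 2 (t=12): FL=S FR=S RL=S RR=S
after cmd 3 (t=19): FL=S FR=S RL=S RR=S
after cmd 4 (t=31): FL=S FR=S RL=S RR=S
after cmd 5 (t=32): FL=W FR=S RL=W RR=S
after cmd 6 (t=39): FL=S FR=W RL=S RR=W


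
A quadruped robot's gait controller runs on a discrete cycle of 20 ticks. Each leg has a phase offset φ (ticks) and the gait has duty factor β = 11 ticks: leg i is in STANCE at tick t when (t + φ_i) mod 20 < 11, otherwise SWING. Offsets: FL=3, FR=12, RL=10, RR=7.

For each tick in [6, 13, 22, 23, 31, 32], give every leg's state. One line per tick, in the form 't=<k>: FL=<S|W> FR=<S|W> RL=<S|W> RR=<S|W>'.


t=6: phase=(9,18,16,13) vs β=11 → FL=S FR=W RL=W RR=W
t=13: phase=(16,5,3,0) vs β=11 → FL=W FR=S RL=S RR=S
t=22: phase=(5,14,12,9) vs β=11 → FL=S FR=W RL=W RR=S
t=23: phase=(6,15,13,10) vs β=11 → FL=S FR=W RL=W RR=S
t=31: phase=(14,3,1,18) vs β=11 → FL=W FR=S RL=S RR=W
t=32: phase=(15,4,2,19) vs β=11 → FL=W FR=S RL=S RR=W

t=6: FL=S FR=W RL=W RR=W
t=13: FL=W FR=S RL=S RR=S
t=22: FL=S FR=W RL=W RR=S
t=23: FL=S FR=W RL=W RR=S
t=31: FL=W FR=S RL=S RR=W
t=32: FL=W FR=S RL=S RR=W


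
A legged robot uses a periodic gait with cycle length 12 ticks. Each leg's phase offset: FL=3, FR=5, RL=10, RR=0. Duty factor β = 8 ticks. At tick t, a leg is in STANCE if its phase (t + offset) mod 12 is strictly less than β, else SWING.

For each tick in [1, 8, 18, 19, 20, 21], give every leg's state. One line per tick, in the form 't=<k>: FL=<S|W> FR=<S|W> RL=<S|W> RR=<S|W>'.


t=1: FL=S FR=S RL=W RR=S
t=8: FL=W FR=S RL=S RR=W
t=18: FL=W FR=W RL=S RR=S
t=19: FL=W FR=S RL=S RR=S
t=20: FL=W FR=S RL=S RR=W
t=21: FL=S FR=S RL=S RR=W

t=1: phase=(4,6,11,1) vs β=8 → FL=S FR=S RL=W RR=S
t=8: phase=(11,1,6,8) vs β=8 → FL=W FR=S RL=S RR=W
t=18: phase=(9,11,4,6) vs β=8 → FL=W FR=W RL=S RR=S
t=19: phase=(10,0,5,7) vs β=8 → FL=W FR=S RL=S RR=S
t=20: phase=(11,1,6,8) vs β=8 → FL=W FR=S RL=S RR=W
t=21: phase=(0,2,7,9) vs β=8 → FL=S FR=S RL=S RR=W


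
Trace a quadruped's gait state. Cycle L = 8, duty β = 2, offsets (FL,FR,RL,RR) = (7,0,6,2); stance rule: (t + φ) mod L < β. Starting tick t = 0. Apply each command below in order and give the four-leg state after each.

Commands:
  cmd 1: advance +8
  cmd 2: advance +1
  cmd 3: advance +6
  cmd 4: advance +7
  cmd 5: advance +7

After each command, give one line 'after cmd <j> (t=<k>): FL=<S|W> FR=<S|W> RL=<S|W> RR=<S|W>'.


after cmd 1 (t=8): FL=W FR=S RL=W RR=W
after cmd 2 (t=9): FL=S FR=S RL=W RR=W
after cmd 3 (t=15): FL=W FR=W RL=W RR=S
after cmd 4 (t=22): FL=W FR=W RL=W RR=S
after cmd 5 (t=29): FL=W FR=W RL=W RR=W

start t=0: FL=W FR=S RL=W RR=W
cmd 1: advance +8 → t=8, phase=(7,0,6,2) → FL=W FR=S RL=W RR=W
cmd 2: advance +1 → t=9, phase=(0,1,7,3) → FL=S FR=S RL=W RR=W
cmd 3: advance +6 → t=15, phase=(6,7,5,1) → FL=W FR=W RL=W RR=S
cmd 4: advance +7 → t=22, phase=(5,6,4,0) → FL=W FR=W RL=W RR=S
cmd 5: advance +7 → t=29, phase=(4,5,3,7) → FL=W FR=W RL=W RR=W


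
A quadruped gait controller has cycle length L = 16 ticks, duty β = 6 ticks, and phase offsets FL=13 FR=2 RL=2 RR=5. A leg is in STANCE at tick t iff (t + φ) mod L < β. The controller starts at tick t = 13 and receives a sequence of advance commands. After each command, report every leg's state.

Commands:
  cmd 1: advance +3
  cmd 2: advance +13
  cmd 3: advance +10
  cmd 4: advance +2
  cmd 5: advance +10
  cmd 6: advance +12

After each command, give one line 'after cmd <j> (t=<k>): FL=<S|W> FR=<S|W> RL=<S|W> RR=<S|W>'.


start t=13: FL=W FR=W RL=W RR=S
cmd 1: advance +3 → t=16, phase=(13,2,2,5) → FL=W FR=S RL=S RR=S
cmd 2: advance +13 → t=29, phase=(10,15,15,2) → FL=W FR=W RL=W RR=S
cmd 3: advance +10 → t=39, phase=(4,9,9,12) → FL=S FR=W RL=W RR=W
cmd 4: advance +2 → t=41, phase=(6,11,11,14) → FL=W FR=W RL=W RR=W
cmd 5: advance +10 → t=51, phase=(0,5,5,8) → FL=S FR=S RL=S RR=W
cmd 6: advance +12 → t=63, phase=(12,1,1,4) → FL=W FR=S RL=S RR=S

after cmd 1 (t=16): FL=W FR=S RL=S RR=S
after cmd 2 (t=29): FL=W FR=W RL=W RR=S
after cmd 3 (t=39): FL=S FR=W RL=W RR=W
after cmd 4 (t=41): FL=W FR=W RL=W RR=W
after cmd 5 (t=51): FL=S FR=S RL=S RR=W
after cmd 6 (t=63): FL=W FR=S RL=S RR=S


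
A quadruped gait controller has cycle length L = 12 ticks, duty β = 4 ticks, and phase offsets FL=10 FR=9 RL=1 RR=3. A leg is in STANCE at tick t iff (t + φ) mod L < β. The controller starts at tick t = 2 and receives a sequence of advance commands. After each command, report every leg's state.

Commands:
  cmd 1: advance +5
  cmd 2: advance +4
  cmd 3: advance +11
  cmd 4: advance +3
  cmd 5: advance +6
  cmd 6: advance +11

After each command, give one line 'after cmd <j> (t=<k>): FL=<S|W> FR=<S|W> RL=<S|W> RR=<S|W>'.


start t=2: FL=S FR=W RL=S RR=W
cmd 1: advance +5 → t=7, phase=(5,4,8,10) → FL=W FR=W RL=W RR=W
cmd 2: advance +4 → t=11, phase=(9,8,0,2) → FL=W FR=W RL=S RR=S
cmd 3: advance +11 → t=22, phase=(8,7,11,1) → FL=W FR=W RL=W RR=S
cmd 4: advance +3 → t=25, phase=(11,10,2,4) → FL=W FR=W RL=S RR=W
cmd 5: advance +6 → t=31, phase=(5,4,8,10) → FL=W FR=W RL=W RR=W
cmd 6: advance +11 → t=42, phase=(4,3,7,9) → FL=W FR=S RL=W RR=W

after cmd 1 (t=7): FL=W FR=W RL=W RR=W
after cmd 2 (t=11): FL=W FR=W RL=S RR=S
after cmd 3 (t=22): FL=W FR=W RL=W RR=S
after cmd 4 (t=25): FL=W FR=W RL=S RR=W
after cmd 5 (t=31): FL=W FR=W RL=W RR=W
after cmd 6 (t=42): FL=W FR=S RL=W RR=W


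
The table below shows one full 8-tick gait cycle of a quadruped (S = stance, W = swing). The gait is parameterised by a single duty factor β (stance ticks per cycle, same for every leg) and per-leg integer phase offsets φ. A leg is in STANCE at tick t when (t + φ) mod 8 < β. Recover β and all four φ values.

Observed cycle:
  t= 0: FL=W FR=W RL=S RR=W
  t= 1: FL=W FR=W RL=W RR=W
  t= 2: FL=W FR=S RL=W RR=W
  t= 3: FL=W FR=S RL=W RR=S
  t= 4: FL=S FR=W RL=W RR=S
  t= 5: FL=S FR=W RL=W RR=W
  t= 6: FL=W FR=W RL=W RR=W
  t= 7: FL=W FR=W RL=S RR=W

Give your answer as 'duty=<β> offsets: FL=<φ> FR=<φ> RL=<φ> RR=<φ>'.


duty=2 offsets: FL=4 FR=6 RL=1 RR=5

duty β = stance ticks per leg = 2
FL: stance ticks = 2; W→S at t=4 → φ=4
FR: stance ticks = 2; W→S at t=2 → φ=6
RL: stance ticks = 2; W→S at t=7 → φ=1
RR: stance ticks = 2; W→S at t=3 → φ=5
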